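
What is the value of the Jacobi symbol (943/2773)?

-1

2773 ≡ 1 (mod 4), so quadratic reciprocity gives (943/2773) = (2773/943). Reduce: 2773 ≡ 887 (mod 943). Now have (887/943).
Both 887 ≡ 3 and 943 ≡ 3 (mod 4), so reciprocity gives (887/943) = -(943/887). Reduce: 943 ≡ 56 (mod 887). Now have -(56/887).
Factor out 2: 56 = 2^3·7. Since 887 ≡ 7 (mod 8), (2/887) = +1, and (2/887)^3 = +1. Now have -(7/887).
Both 7 ≡ 3 and 887 ≡ 3 (mod 4), so reciprocity gives (7/887) = -(887/7). Reduce: 887 ≡ 5 (mod 7). Now have (5/7).
5 ≡ 1 (mod 4), so quadratic reciprocity gives (5/7) = (7/5). Reduce: 7 ≡ 2 (mod 5). Now have (2/5).
Factor out 2: 2 = 2. Since 5 ≡ 5 (mod 8), (2/5) = -1. Now have -(1/5).
(1/5) = 1. Collecting the sign factors: -1.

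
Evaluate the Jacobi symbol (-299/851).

(-299/851)
  = -(299/851)    [851 ≡ 3 mod 4 ⇒ (-1/851) = -1]
  = (851/299)    [QR: both ≡ 3 mod 4, sign flips]
  = (253/299)    [851 ≡ 253 mod 299]
  = (299/253)    [QR: 253 ≡ 1 mod 4, sign kept]
  = (46/253)    [299 ≡ 46 mod 253]
  = -(23/253)    [253 ≡ 5 mod 8 ⇒ (2/253) = -1]
  = -(253/23)    [QR: 253 ≡ 1 mod 4, sign kept]
  = -(0/23)    [253 ≡ 0 mod 23]
  = 0    [numerator 0, gcd > 1]

0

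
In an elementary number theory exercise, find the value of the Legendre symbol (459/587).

1

(459/587)
  = -(587/459)    [QR: both ≡ 3 mod 4, sign flips]
  = -(128/459)    [587 ≡ 128 mod 459]
  = (1/459)    [459 ≡ 3 mod 8 ⇒ (2/459)^7 = -1]
  = 1    [(1/459) = 1]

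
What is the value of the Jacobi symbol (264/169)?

1

(264/169)
  = (95/169)    [264 ≡ 95 mod 169]
  = (169/95)    [QR: 169 ≡ 1 mod 4, sign kept]
  = (74/95)    [169 ≡ 74 mod 95]
  = (37/95)    [95 ≡ 7 mod 8 ⇒ (2/95) = +1]
  = (95/37)    [QR: 37 ≡ 1 mod 4, sign kept]
  = (21/37)    [95 ≡ 21 mod 37]
  = (37/21)    [QR: 21 ≡ 1 mod 4, sign kept]
  = (16/21)    [37 ≡ 16 mod 21]
  = (1/21)    [21 ≡ 5 mod 8 ⇒ (2/21)^4 = +1]
  = 1    [(1/21) = 1]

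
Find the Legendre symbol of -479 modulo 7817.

(-479/7817)
  = (479/7817)    [7817 ≡ 1 mod 4 ⇒ (-1/7817) = +1]
  = (7817/479)    [QR: 7817 ≡ 1 mod 4, sign kept]
  = (153/479)    [7817 ≡ 153 mod 479]
  = (479/153)    [QR: 153 ≡ 1 mod 4, sign kept]
  = (20/153)    [479 ≡ 20 mod 153]
  = (5/153)    [153 ≡ 1 mod 8 ⇒ (2/153)^2 = +1]
  = (153/5)    [QR: 5 ≡ 1 mod 4, sign kept]
  = (3/5)    [153 ≡ 3 mod 5]
  = (5/3)    [QR: 5 ≡ 1 mod 4, sign kept]
  = (2/3)    [5 ≡ 2 mod 3]
  = -(1/3)    [3 ≡ 3 mod 8 ⇒ (2/3) = -1]
  = -1    [(1/3) = 1]

-1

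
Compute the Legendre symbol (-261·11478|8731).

By multiplicativity, (-261·11478|8731) = (-261|8731)·(11478|8731).
First factor (-261|8731):
(-261|8731)
  = (8470|8731)    [-261 ≡ 8470 mod 8731]
  = -(4235|8731)    [8731 ≡ 3 mod 8 ⇒ (2|8731) = -1]
  = (8731|4235)    [QR: both ≡ 3 mod 4, sign flips]
  = (261|4235)    [8731 ≡ 261 mod 4235]
  = (4235|261)    [QR: 261 ≡ 1 mod 4, sign kept]
  = (59|261)    [4235 ≡ 59 mod 261]
  = (261|59)    [QR: 261 ≡ 1 mod 4, sign kept]
  = (25|59)    [261 ≡ 25 mod 59]
  = (59|25)    [QR: 25 ≡ 1 mod 4, sign kept]
  = (9|25)    [59 ≡ 9 mod 25]
  = (25|9)    [QR: 9 ≡ 1 mod 4, sign kept]
  = (7|9)    [25 ≡ 7 mod 9]
  = (9|7)    [QR: 9 ≡ 1 mod 4, sign kept]
  = (2|7)    [9 ≡ 2 mod 7]
  = (1|7)    [7 ≡ 7 mod 8 ⇒ (2|7) = +1]
  = 1    [(1|7) = 1]
Second factor (11478|8731):
(11478|8731)
  = (2747|8731)    [11478 ≡ 2747 mod 8731]
  = -(8731|2747)    [QR: both ≡ 3 mod 4, sign flips]
  = -(490|2747)    [8731 ≡ 490 mod 2747]
  = (245|2747)    [2747 ≡ 3 mod 8 ⇒ (2|2747) = -1]
  = (2747|245)    [QR: 245 ≡ 1 mod 4, sign kept]
  = (52|245)    [2747 ≡ 52 mod 245]
  = (13|245)    [245 ≡ 5 mod 8 ⇒ (2|245)^2 = +1]
  = (245|13)    [QR: 13 ≡ 1 mod 4, sign kept]
  = (11|13)    [245 ≡ 11 mod 13]
  = (13|11)    [QR: 13 ≡ 1 mod 4, sign kept]
  = (2|11)    [13 ≡ 2 mod 11]
  = -(1|11)    [11 ≡ 3 mod 8 ⇒ (2|11) = -1]
  = -1    [(1|11) = 1]
Product: (1)·(-1) = -1.

-1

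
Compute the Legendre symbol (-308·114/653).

1

By multiplicativity, (-308·114/653) = (-308/653)·(114/653).
First factor (-308/653):
(-308/653)
  = (345/653)    [-308 ≡ 345 mod 653]
  = (653/345)    [QR: 345 ≡ 1 mod 4, sign kept]
  = (308/345)    [653 ≡ 308 mod 345]
  = (77/345)    [345 ≡ 1 mod 8 ⇒ (2/345)^2 = +1]
  = (345/77)    [QR: 77 ≡ 1 mod 4, sign kept]
  = (37/77)    [345 ≡ 37 mod 77]
  = (77/37)    [QR: 37 ≡ 1 mod 4, sign kept]
  = (3/37)    [77 ≡ 3 mod 37]
  = (37/3)    [QR: 37 ≡ 1 mod 4, sign kept]
  = (1/3)    [37 ≡ 1 mod 3]
  = 1    [(1/3) = 1]
Second factor (114/653):
(114/653)
  = -(57/653)    [653 ≡ 5 mod 8 ⇒ (2/653) = -1]
  = -(653/57)    [QR: 57 ≡ 1 mod 4, sign kept]
  = -(26/57)    [653 ≡ 26 mod 57]
  = -(13/57)    [57 ≡ 1 mod 8 ⇒ (2/57) = +1]
  = -(57/13)    [QR: 13 ≡ 1 mod 4, sign kept]
  = -(5/13)    [57 ≡ 5 mod 13]
  = -(13/5)    [QR: 5 ≡ 1 mod 4, sign kept]
  = -(3/5)    [13 ≡ 3 mod 5]
  = -(5/3)    [QR: 5 ≡ 1 mod 4, sign kept]
  = -(2/3)    [5 ≡ 2 mod 3]
  = (1/3)    [3 ≡ 3 mod 8 ⇒ (2/3) = -1]
  = 1    [(1/3) = 1]
Product: (1)·(1) = 1.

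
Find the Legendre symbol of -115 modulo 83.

Pull out -1: (-115 / 83) = (-1 / 83)·(115 / 83). Since 83 ≡ 3 (mod 4), (-1 / 83) = -1. Now have -(115 / 83).
Reduce the numerator: 115 ≡ 32 (mod 83), so (115 / 83) = (32 / 83).
Factor out 2: 32 = 2^5. Since 83 ≡ 3 (mod 8), (2 / 83) = -1, and (2 / 83)^5 = -1. Now have (1 / 83).
(1 / 83) = 1. Collecting the sign factors: 1.

1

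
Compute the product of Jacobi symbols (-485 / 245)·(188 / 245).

0

By multiplicativity, (-485·188 / 245) = (-485 / 245)·(188 / 245).
First factor (-485 / 245):
(-485 / 245)
  = (485 / 245)    [245 ≡ 1 mod 4 ⇒ (-1 / 245) = +1]
  = (240 / 245)    [485 ≡ 240 mod 245]
  = (15 / 245)    [245 ≡ 5 mod 8 ⇒ (2 / 245)^4 = +1]
  = (245 / 15)    [QR: 245 ≡ 1 mod 4, sign kept]
  = (5 / 15)    [245 ≡ 5 mod 15]
  = (15 / 5)    [QR: 5 ≡ 1 mod 4, sign kept]
  = (0 / 5)    [15 ≡ 0 mod 5]
  = 0    [numerator 0, gcd > 1]
Second factor (188 / 245):
(188 / 245)
  = (47 / 245)    [245 ≡ 5 mod 8 ⇒ (2 / 245)^2 = +1]
  = (245 / 47)    [QR: 245 ≡ 1 mod 4, sign kept]
  = (10 / 47)    [245 ≡ 10 mod 47]
  = (5 / 47)    [47 ≡ 7 mod 8 ⇒ (2 / 47) = +1]
  = (47 / 5)    [QR: 5 ≡ 1 mod 4, sign kept]
  = (2 / 5)    [47 ≡ 2 mod 5]
  = -(1 / 5)    [5 ≡ 5 mod 8 ⇒ (2 / 5) = -1]
  = -1    [(1 / 5) = 1]
Product: (0)·(-1) = 0.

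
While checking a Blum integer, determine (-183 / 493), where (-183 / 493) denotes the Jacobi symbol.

1

Pull out -1: (-183 / 493) = (-1 / 493)·(183 / 493). Since 493 ≡ 1 (mod 4), (-1 / 493) = +1. Now have (183 / 493).
493 ≡ 1 (mod 4), so quadratic reciprocity gives (183 / 493) = (493 / 183). Reduce: 493 ≡ 127 (mod 183). Now have (127 / 183).
Both 127 ≡ 3 and 183 ≡ 3 (mod 4), so reciprocity gives (127 / 183) = -(183 / 127). Reduce: 183 ≡ 56 (mod 127). Now have -(56 / 127).
Factor out 2: 56 = 2^3·7. Since 127 ≡ 7 (mod 8), (2 / 127) = +1, and (2 / 127)^3 = +1. Now have -(7 / 127).
Both 7 ≡ 3 and 127 ≡ 3 (mod 4), so reciprocity gives (7 / 127) = -(127 / 7). Reduce: 127 ≡ 1 (mod 7). Now have (1 / 7).
(1 / 7) = 1. Collecting the sign factors: 1.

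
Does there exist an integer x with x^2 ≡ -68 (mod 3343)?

Reduce the numerator: -68 ≡ 3275 (mod 3343), so (-68|3343) = (3275|3343).
Both 3275 ≡ 3 and 3343 ≡ 3 (mod 4), so reciprocity gives (3275|3343) = -(3343|3275). Reduce: 3343 ≡ 68 (mod 3275). Now have -(68|3275).
Factor out 2: 68 = 2^2·17. Since 3275 ≡ 3 (mod 8), (2|3275) = -1, and (2|3275)^2 = +1. Now have -(17|3275).
17 ≡ 1 (mod 4), so quadratic reciprocity gives (17|3275) = (3275|17). Reduce: 3275 ≡ 11 (mod 17). Now have -(11|17).
17 ≡ 1 (mod 4), so quadratic reciprocity gives (11|17) = (17|11). Reduce: 17 ≡ 6 (mod 11). Now have -(6|11).
Factor out 2: 6 = 2·3. Since 11 ≡ 3 (mod 8), (2|11) = -1. Now have (3|11).
Both 3 ≡ 3 and 11 ≡ 3 (mod 4), so reciprocity gives (3|11) = -(11|3). Reduce: 11 ≡ 2 (mod 3). Now have -(2|3).
Factor out 2: 2 = 2. Since 3 ≡ 3 (mod 8), (2|3) = -1. Now have (1|3).
(1|3) = 1. Collecting the sign factors: 1.
The Legendre symbol is 1, so x^2 ≡ -68 (mod 3343) has solution.

yes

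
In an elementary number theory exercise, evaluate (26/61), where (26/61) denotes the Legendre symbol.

(26/61)
  = -(13/61)    [61 ≡ 5 mod 8 ⇒ (2/61) = -1]
  = -(61/13)    [QR: 13 ≡ 1 mod 4, sign kept]
  = -(9/13)    [61 ≡ 9 mod 13]
  = -(13/9)    [QR: 9 ≡ 1 mod 4, sign kept]
  = -(4/9)    [13 ≡ 4 mod 9]
  = -(1/9)    [9 ≡ 1 mod 8 ⇒ (2/9)^2 = +1]
  = -1    [(1/9) = 1]

-1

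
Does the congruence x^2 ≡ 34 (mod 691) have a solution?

yes

Factor out 2: 34 = 2·17. Since 691 ≡ 3 (mod 8), (2|691) = -1. Now have -(17|691).
17 ≡ 1 (mod 4), so quadratic reciprocity gives (17|691) = (691|17). Reduce: 691 ≡ 11 (mod 17). Now have -(11|17).
17 ≡ 1 (mod 4), so quadratic reciprocity gives (11|17) = (17|11). Reduce: 17 ≡ 6 (mod 11). Now have -(6|11).
Factor out 2: 6 = 2·3. Since 11 ≡ 3 (mod 8), (2|11) = -1. Now have (3|11).
Both 3 ≡ 3 and 11 ≡ 3 (mod 4), so reciprocity gives (3|11) = -(11|3). Reduce: 11 ≡ 2 (mod 3). Now have -(2|3).
Factor out 2: 2 = 2. Since 3 ≡ 3 (mod 8), (2|3) = -1. Now have (1|3).
(1|3) = 1. Collecting the sign factors: 1.
(34|691) = 1, and 691 is prime, so 34 is a quadratic residue mod 691.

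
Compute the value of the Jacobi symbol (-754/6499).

Pull out -1: (-754/6499) = (-1/6499)·(754/6499). Since 6499 ≡ 3 (mod 4), (-1/6499) = -1. Now have -(754/6499).
Factor out 2: 754 = 2·377. Since 6499 ≡ 3 (mod 8), (2/6499) = -1. Now have (377/6499).
377 ≡ 1 (mod 4), so quadratic reciprocity gives (377/6499) = (6499/377). Reduce: 6499 ≡ 90 (mod 377). Now have (90/377).
Factor out 2: 90 = 2·45. Since 377 ≡ 1 (mod 8), (2/377) = +1. Now have (45/377).
45 ≡ 1 (mod 4), so quadratic reciprocity gives (45/377) = (377/45). Reduce: 377 ≡ 17 (mod 45). Now have (17/45).
17 ≡ 1 (mod 4), so quadratic reciprocity gives (17/45) = (45/17). Reduce: 45 ≡ 11 (mod 17). Now have (11/17).
17 ≡ 1 (mod 4), so quadratic reciprocity gives (11/17) = (17/11). Reduce: 17 ≡ 6 (mod 11). Now have (6/11).
Factor out 2: 6 = 2·3. Since 11 ≡ 3 (mod 8), (2/11) = -1. Now have -(3/11).
Both 3 ≡ 3 and 11 ≡ 3 (mod 4), so reciprocity gives (3/11) = -(11/3). Reduce: 11 ≡ 2 (mod 3). Now have (2/3).
Factor out 2: 2 = 2. Since 3 ≡ 3 (mod 8), (2/3) = -1. Now have -(1/3).
(1/3) = 1. Collecting the sign factors: -1.

-1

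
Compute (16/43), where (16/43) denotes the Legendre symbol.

Factor out 2: 16 = 2^4. Since 43 ≡ 3 (mod 8), (2/43) = -1, and (2/43)^4 = +1. Now have (1/43).
(1/43) = 1. Collecting the sign factors: 1.

1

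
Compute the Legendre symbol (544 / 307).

(544 / 307)
  = (237 / 307)    [544 ≡ 237 mod 307]
  = (307 / 237)    [QR: 237 ≡ 1 mod 4, sign kept]
  = (70 / 237)    [307 ≡ 70 mod 237]
  = -(35 / 237)    [237 ≡ 5 mod 8 ⇒ (2 / 237) = -1]
  = -(237 / 35)    [QR: 237 ≡ 1 mod 4, sign kept]
  = -(27 / 35)    [237 ≡ 27 mod 35]
  = (35 / 27)    [QR: both ≡ 3 mod 4, sign flips]
  = (8 / 27)    [35 ≡ 8 mod 27]
  = -(1 / 27)    [27 ≡ 3 mod 8 ⇒ (2 / 27)^3 = -1]
  = -1    [(1 / 27) = 1]

-1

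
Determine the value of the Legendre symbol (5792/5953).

(5792/5953)
  = (181/5953)    [5953 ≡ 1 mod 8 ⇒ (2/5953)^5 = +1]
  = (5953/181)    [QR: 181 ≡ 1 mod 4, sign kept]
  = (161/181)    [5953 ≡ 161 mod 181]
  = (181/161)    [QR: 161 ≡ 1 mod 4, sign kept]
  = (20/161)    [181 ≡ 20 mod 161]
  = (5/161)    [161 ≡ 1 mod 8 ⇒ (2/161)^2 = +1]
  = (161/5)    [QR: 5 ≡ 1 mod 4, sign kept]
  = (1/5)    [161 ≡ 1 mod 5]
  = 1    [(1/5) = 1]

1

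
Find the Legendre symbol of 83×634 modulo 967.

By multiplicativity, (83·634/967) = (83/967)·(634/967).
First factor (83/967):
Both 83 ≡ 3 and 967 ≡ 3 (mod 4), so reciprocity gives (83/967) = -(967/83). Reduce: 967 ≡ 54 (mod 83). Now have -(54/83).
Factor out 2: 54 = 2·27. Since 83 ≡ 3 (mod 8), (2/83) = -1. Now have (27/83).
Both 27 ≡ 3 and 83 ≡ 3 (mod 4), so reciprocity gives (27/83) = -(83/27). Reduce: 83 ≡ 2 (mod 27). Now have -(2/27).
Factor out 2: 2 = 2. Since 27 ≡ 3 (mod 8), (2/27) = -1. Now have (1/27).
(1/27) = 1. Collecting the sign factors: 1.
Second factor (634/967):
Factor out 2: 634 = 2·317. Since 967 ≡ 7 (mod 8), (2/967) = +1. Now have (317/967).
317 ≡ 1 (mod 4), so quadratic reciprocity gives (317/967) = (967/317). Reduce: 967 ≡ 16 (mod 317). Now have (16/317).
Factor out 2: 16 = 2^4. Since 317 ≡ 5 (mod 8), (2/317) = -1, and (2/317)^4 = +1. Now have (1/317).
(1/317) = 1. Collecting the sign factors: 1.
Product: (1)·(1) = 1.

1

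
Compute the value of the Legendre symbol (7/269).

-1

269 ≡ 1 (mod 4), so quadratic reciprocity gives (7/269) = (269/7). Reduce: 269 ≡ 3 (mod 7). Now have (3/7).
Both 3 ≡ 3 and 7 ≡ 3 (mod 4), so reciprocity gives (3/7) = -(7/3). Reduce: 7 ≡ 1 (mod 3). Now have -(1/3).
(1/3) = 1. Collecting the sign factors: -1.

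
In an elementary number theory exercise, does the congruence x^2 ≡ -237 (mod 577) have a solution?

no

Pull out -1: (-237|577) = (-1|577)·(237|577). Since 577 ≡ 1 (mod 4), (-1|577) = +1. Now have (237|577).
237 ≡ 1 (mod 4), so quadratic reciprocity gives (237|577) = (577|237). Reduce: 577 ≡ 103 (mod 237). Now have (103|237).
237 ≡ 1 (mod 4), so quadratic reciprocity gives (103|237) = (237|103). Reduce: 237 ≡ 31 (mod 103). Now have (31|103).
Both 31 ≡ 3 and 103 ≡ 3 (mod 4), so reciprocity gives (31|103) = -(103|31). Reduce: 103 ≡ 10 (mod 31). Now have -(10|31).
Factor out 2: 10 = 2·5. Since 31 ≡ 7 (mod 8), (2|31) = +1. Now have -(5|31).
5 ≡ 1 (mod 4), so quadratic reciprocity gives (5|31) = (31|5). Reduce: 31 ≡ 1 (mod 5). Now have -(1|5).
(1|5) = 1. Collecting the sign factors: -1.
(-237|577) = -1, and 577 is prime, so -237 is not a quadratic residue mod 577.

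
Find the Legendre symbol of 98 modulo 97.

1

Reduce the numerator: 98 ≡ 1 (mod 97), so (98/97) = (1/97).
(1/97) = 1. Collecting the sign factors: 1.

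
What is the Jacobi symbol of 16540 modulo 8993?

(16540 / 8993)
  = (7547 / 8993)    [16540 ≡ 7547 mod 8993]
  = (8993 / 7547)    [QR: 8993 ≡ 1 mod 4, sign kept]
  = (1446 / 7547)    [8993 ≡ 1446 mod 7547]
  = -(723 / 7547)    [7547 ≡ 3 mod 8 ⇒ (2 / 7547) = -1]
  = (7547 / 723)    [QR: both ≡ 3 mod 4, sign flips]
  = (317 / 723)    [7547 ≡ 317 mod 723]
  = (723 / 317)    [QR: 317 ≡ 1 mod 4, sign kept]
  = (89 / 317)    [723 ≡ 89 mod 317]
  = (317 / 89)    [QR: 89 ≡ 1 mod 4, sign kept]
  = (50 / 89)    [317 ≡ 50 mod 89]
  = (25 / 89)    [89 ≡ 1 mod 8 ⇒ (2 / 89) = +1]
  = (89 / 25)    [QR: 25 ≡ 1 mod 4, sign kept]
  = (14 / 25)    [89 ≡ 14 mod 25]
  = (7 / 25)    [25 ≡ 1 mod 8 ⇒ (2 / 25) = +1]
  = (25 / 7)    [QR: 25 ≡ 1 mod 4, sign kept]
  = (4 / 7)    [25 ≡ 4 mod 7]
  = (1 / 7)    [7 ≡ 7 mod 8 ⇒ (2 / 7)^2 = +1]
  = 1    [(1 / 7) = 1]

1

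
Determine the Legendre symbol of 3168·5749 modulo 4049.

-1

By multiplicativity, (3168·5749 / 4049) = (3168 / 4049)·(5749 / 4049).
First factor (3168 / 4049):
(3168 / 4049)
  = (99 / 4049)    [4049 ≡ 1 mod 8 ⇒ (2 / 4049)^5 = +1]
  = (4049 / 99)    [QR: 4049 ≡ 1 mod 4, sign kept]
  = (89 / 99)    [4049 ≡ 89 mod 99]
  = (99 / 89)    [QR: 89 ≡ 1 mod 4, sign kept]
  = (10 / 89)    [99 ≡ 10 mod 89]
  = (5 / 89)    [89 ≡ 1 mod 8 ⇒ (2 / 89) = +1]
  = (89 / 5)    [QR: 5 ≡ 1 mod 4, sign kept]
  = (4 / 5)    [89 ≡ 4 mod 5]
  = (1 / 5)    [5 ≡ 5 mod 8 ⇒ (2 / 5)^2 = +1]
  = 1    [(1 / 5) = 1]
Second factor (5749 / 4049):
(5749 / 4049)
  = (1700 / 4049)    [5749 ≡ 1700 mod 4049]
  = (425 / 4049)    [4049 ≡ 1 mod 8 ⇒ (2 / 4049)^2 = +1]
  = (4049 / 425)    [QR: 425 ≡ 1 mod 4, sign kept]
  = (224 / 425)    [4049 ≡ 224 mod 425]
  = (7 / 425)    [425 ≡ 1 mod 8 ⇒ (2 / 425)^5 = +1]
  = (425 / 7)    [QR: 425 ≡ 1 mod 4, sign kept]
  = (5 / 7)    [425 ≡ 5 mod 7]
  = (7 / 5)    [QR: 5 ≡ 1 mod 4, sign kept]
  = (2 / 5)    [7 ≡ 2 mod 5]
  = -(1 / 5)    [5 ≡ 5 mod 8 ⇒ (2 / 5) = -1]
  = -1    [(1 / 5) = 1]
Product: (1)·(-1) = -1.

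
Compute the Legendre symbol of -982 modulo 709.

-1

(-982 / 709)
  = (436 / 709)    [-982 ≡ 436 mod 709]
  = (109 / 709)    [709 ≡ 5 mod 8 ⇒ (2 / 709)^2 = +1]
  = (709 / 109)    [QR: 109 ≡ 1 mod 4, sign kept]
  = (55 / 109)    [709 ≡ 55 mod 109]
  = (109 / 55)    [QR: 109 ≡ 1 mod 4, sign kept]
  = (54 / 55)    [109 ≡ 54 mod 55]
  = (27 / 55)    [55 ≡ 7 mod 8 ⇒ (2 / 55) = +1]
  = -(55 / 27)    [QR: both ≡ 3 mod 4, sign flips]
  = -(1 / 27)    [55 ≡ 1 mod 27]
  = -1    [(1 / 27) = 1]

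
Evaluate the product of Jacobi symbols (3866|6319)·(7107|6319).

By multiplicativity, (3866·7107|6319) = (3866|6319)·(7107|6319).
First factor (3866|6319):
Factor out 2: 3866 = 2·1933. Since 6319 ≡ 7 (mod 8), (2|6319) = +1. Now have (1933|6319).
1933 ≡ 1 (mod 4), so quadratic reciprocity gives (1933|6319) = (6319|1933). Reduce: 6319 ≡ 520 (mod 1933). Now have (520|1933).
Factor out 2: 520 = 2^3·65. Since 1933 ≡ 5 (mod 8), (2|1933) = -1, and (2|1933)^3 = -1. Now have -(65|1933).
65 ≡ 1 (mod 4), so quadratic reciprocity gives (65|1933) = (1933|65). Reduce: 1933 ≡ 48 (mod 65). Now have -(48|65).
Factor out 2: 48 = 2^4·3. Since 65 ≡ 1 (mod 8), (2|65) = +1, and (2|65)^4 = +1. Now have -(3|65).
65 ≡ 1 (mod 4), so quadratic reciprocity gives (3|65) = (65|3). Reduce: 65 ≡ 2 (mod 3). Now have -(2|3).
Factor out 2: 2 = 2. Since 3 ≡ 3 (mod 8), (2|3) = -1. Now have (1|3).
(1|3) = 1. Collecting the sign factors: 1.
Second factor (7107|6319):
Reduce the numerator: 7107 ≡ 788 (mod 6319), so (7107|6319) = (788|6319).
Factor out 2: 788 = 2^2·197. Since 6319 ≡ 7 (mod 8), (2|6319) = +1, and (2|6319)^2 = +1. Now have (197|6319).
197 ≡ 1 (mod 4), so quadratic reciprocity gives (197|6319) = (6319|197). Reduce: 6319 ≡ 15 (mod 197). Now have (15|197).
197 ≡ 1 (mod 4), so quadratic reciprocity gives (15|197) = (197|15). Reduce: 197 ≡ 2 (mod 15). Now have (2|15).
Factor out 2: 2 = 2. Since 15 ≡ 7 (mod 8), (2|15) = +1. Now have (1|15).
(1|15) = 1. Collecting the sign factors: 1.
Product: (1)·(1) = 1.

1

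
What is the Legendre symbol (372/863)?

1

Factor out 2: 372 = 2^2·93. Since 863 ≡ 7 (mod 8), (2/863) = +1, and (2/863)^2 = +1. Now have (93/863).
93 ≡ 1 (mod 4), so quadratic reciprocity gives (93/863) = (863/93). Reduce: 863 ≡ 26 (mod 93). Now have (26/93).
Factor out 2: 26 = 2·13. Since 93 ≡ 5 (mod 8), (2/93) = -1. Now have -(13/93).
13 ≡ 1 (mod 4), so quadratic reciprocity gives (13/93) = (93/13). Reduce: 93 ≡ 2 (mod 13). Now have -(2/13).
Factor out 2: 2 = 2. Since 13 ≡ 5 (mod 8), (2/13) = -1. Now have (1/13).
(1/13) = 1. Collecting the sign factors: 1.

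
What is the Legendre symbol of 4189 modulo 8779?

4189 ≡ 1 (mod 4), so quadratic reciprocity gives (4189|8779) = (8779|4189). Reduce: 8779 ≡ 401 (mod 4189). Now have (401|4189).
401 ≡ 1 (mod 4), so quadratic reciprocity gives (401|4189) = (4189|401). Reduce: 4189 ≡ 179 (mod 401). Now have (179|401).
401 ≡ 1 (mod 4), so quadratic reciprocity gives (179|401) = (401|179). Reduce: 401 ≡ 43 (mod 179). Now have (43|179).
Both 43 ≡ 3 and 179 ≡ 3 (mod 4), so reciprocity gives (43|179) = -(179|43). Reduce: 179 ≡ 7 (mod 43). Now have -(7|43).
Both 7 ≡ 3 and 43 ≡ 3 (mod 4), so reciprocity gives (7|43) = -(43|7). Reduce: 43 ≡ 1 (mod 7). Now have (1|7).
(1|7) = 1. Collecting the sign factors: 1.

1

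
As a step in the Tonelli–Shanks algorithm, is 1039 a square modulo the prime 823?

Reduce the numerator: 1039 ≡ 216 (mod 823), so (1039/823) = (216/823).
Factor out 2: 216 = 2^3·27. Since 823 ≡ 7 (mod 8), (2/823) = +1, and (2/823)^3 = +1. Now have (27/823).
Both 27 ≡ 3 and 823 ≡ 3 (mod 4), so reciprocity gives (27/823) = -(823/27). Reduce: 823 ≡ 13 (mod 27). Now have -(13/27).
13 ≡ 1 (mod 4), so quadratic reciprocity gives (13/27) = (27/13). Reduce: 27 ≡ 1 (mod 13). Now have -(1/13).
(1/13) = 1. Collecting the sign factors: -1.
The Legendre symbol is -1, so x^2 ≡ 1039 (mod 823) has no solution.

no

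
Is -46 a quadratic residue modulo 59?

Pull out -1: (-46/59) = (-1/59)·(46/59). Since 59 ≡ 3 (mod 4), (-1/59) = -1. Now have -(46/59).
Factor out 2: 46 = 2·23. Since 59 ≡ 3 (mod 8), (2/59) = -1. Now have (23/59).
Both 23 ≡ 3 and 59 ≡ 3 (mod 4), so reciprocity gives (23/59) = -(59/23). Reduce: 59 ≡ 13 (mod 23). Now have -(13/23).
13 ≡ 1 (mod 4), so quadratic reciprocity gives (13/23) = (23/13). Reduce: 23 ≡ 10 (mod 13). Now have -(10/13).
Factor out 2: 10 = 2·5. Since 13 ≡ 5 (mod 8), (2/13) = -1. Now have (5/13).
5 ≡ 1 (mod 4), so quadratic reciprocity gives (5/13) = (13/5). Reduce: 13 ≡ 3 (mod 5). Now have (3/5).
5 ≡ 1 (mod 4), so quadratic reciprocity gives (3/5) = (5/3). Reduce: 5 ≡ 2 (mod 3). Now have (2/3).
Factor out 2: 2 = 2. Since 3 ≡ 3 (mod 8), (2/3) = -1. Now have -(1/3).
(1/3) = 1. Collecting the sign factors: -1.
(-46/59) = -1, and 59 is prime, so -46 is not a quadratic residue mod 59.

no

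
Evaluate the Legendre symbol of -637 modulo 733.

(-637/733)
  = (637/733)    [733 ≡ 1 mod 4 ⇒ (-1/733) = +1]
  = (733/637)    [QR: 637 ≡ 1 mod 4, sign kept]
  = (96/637)    [733 ≡ 96 mod 637]
  = -(3/637)    [637 ≡ 5 mod 8 ⇒ (2/637)^5 = -1]
  = -(637/3)    [QR: 637 ≡ 1 mod 4, sign kept]
  = -(1/3)    [637 ≡ 1 mod 3]
  = -1    [(1/3) = 1]

-1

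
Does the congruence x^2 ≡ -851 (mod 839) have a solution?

(-851/839)
  = (827/839)    [-851 ≡ 827 mod 839]
  = -(839/827)    [QR: both ≡ 3 mod 4, sign flips]
  = -(12/827)    [839 ≡ 12 mod 827]
  = -(3/827)    [827 ≡ 3 mod 8 ⇒ (2/827)^2 = +1]
  = (827/3)    [QR: both ≡ 3 mod 4, sign flips]
  = (2/3)    [827 ≡ 2 mod 3]
  = -(1/3)    [3 ≡ 3 mod 8 ⇒ (2/3) = -1]
  = -1    [(1/3) = 1]
The Legendre symbol is -1, so x^2 ≡ -851 (mod 839) has no solution.

no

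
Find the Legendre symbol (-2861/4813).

1

(-2861/4813)
  = (2861/4813)    [4813 ≡ 1 mod 4 ⇒ (-1/4813) = +1]
  = (4813/2861)    [QR: 2861 ≡ 1 mod 4, sign kept]
  = (1952/2861)    [4813 ≡ 1952 mod 2861]
  = -(61/2861)    [2861 ≡ 5 mod 8 ⇒ (2/2861)^5 = -1]
  = -(2861/61)    [QR: 61 ≡ 1 mod 4, sign kept]
  = -(55/61)    [2861 ≡ 55 mod 61]
  = -(61/55)    [QR: 61 ≡ 1 mod 4, sign kept]
  = -(6/55)    [61 ≡ 6 mod 55]
  = -(3/55)    [55 ≡ 7 mod 8 ⇒ (2/55) = +1]
  = (55/3)    [QR: both ≡ 3 mod 4, sign flips]
  = (1/3)    [55 ≡ 1 mod 3]
  = 1    [(1/3) = 1]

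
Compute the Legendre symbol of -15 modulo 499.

Reduce the numerator: -15 ≡ 484 (mod 499), so (-15|499) = (484|499).
Factor out 2: 484 = 2^2·121. Since 499 ≡ 3 (mod 8), (2|499) = -1, and (2|499)^2 = +1. Now have (121|499).
121 ≡ 1 (mod 4), so quadratic reciprocity gives (121|499) = (499|121). Reduce: 499 ≡ 15 (mod 121). Now have (15|121).
121 ≡ 1 (mod 4), so quadratic reciprocity gives (15|121) = (121|15). Reduce: 121 ≡ 1 (mod 15). Now have (1|15).
(1|15) = 1. Collecting the sign factors: 1.

1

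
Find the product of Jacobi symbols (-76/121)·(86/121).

By multiplicativity, (-76·86/121) = (-76/121)·(86/121).
First factor (-76/121):
(-76/121)
  = (45/121)    [-76 ≡ 45 mod 121]
  = (121/45)    [QR: 45 ≡ 1 mod 4, sign kept]
  = (31/45)    [121 ≡ 31 mod 45]
  = (45/31)    [QR: 45 ≡ 1 mod 4, sign kept]
  = (14/31)    [45 ≡ 14 mod 31]
  = (7/31)    [31 ≡ 7 mod 8 ⇒ (2/31) = +1]
  = -(31/7)    [QR: both ≡ 3 mod 4, sign flips]
  = -(3/7)    [31 ≡ 3 mod 7]
  = (7/3)    [QR: both ≡ 3 mod 4, sign flips]
  = (1/3)    [7 ≡ 1 mod 3]
  = 1    [(1/3) = 1]
Second factor (86/121):
(86/121)
  = (43/121)    [121 ≡ 1 mod 8 ⇒ (2/121) = +1]
  = (121/43)    [QR: 121 ≡ 1 mod 4, sign kept]
  = (35/43)    [121 ≡ 35 mod 43]
  = -(43/35)    [QR: both ≡ 3 mod 4, sign flips]
  = -(8/35)    [43 ≡ 8 mod 35]
  = (1/35)    [35 ≡ 3 mod 8 ⇒ (2/35)^3 = -1]
  = 1    [(1/35) = 1]
Product: (1)·(1) = 1.

1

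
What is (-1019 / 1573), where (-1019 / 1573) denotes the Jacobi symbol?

-1

Reduce the numerator: -1019 ≡ 554 (mod 1573), so (-1019 / 1573) = (554 / 1573).
Factor out 2: 554 = 2·277. Since 1573 ≡ 5 (mod 8), (2 / 1573) = -1. Now have -(277 / 1573).
277 ≡ 1 (mod 4), so quadratic reciprocity gives (277 / 1573) = (1573 / 277). Reduce: 1573 ≡ 188 (mod 277). Now have -(188 / 277).
Factor out 2: 188 = 2^2·47. Since 277 ≡ 5 (mod 8), (2 / 277) = -1, and (2 / 277)^2 = +1. Now have -(47 / 277).
277 ≡ 1 (mod 4), so quadratic reciprocity gives (47 / 277) = (277 / 47). Reduce: 277 ≡ 42 (mod 47). Now have -(42 / 47).
Factor out 2: 42 = 2·21. Since 47 ≡ 7 (mod 8), (2 / 47) = +1. Now have -(21 / 47).
21 ≡ 1 (mod 4), so quadratic reciprocity gives (21 / 47) = (47 / 21). Reduce: 47 ≡ 5 (mod 21). Now have -(5 / 21).
5 ≡ 1 (mod 4), so quadratic reciprocity gives (5 / 21) = (21 / 5). Reduce: 21 ≡ 1 (mod 5). Now have -(1 / 5).
(1 / 5) = 1. Collecting the sign factors: -1.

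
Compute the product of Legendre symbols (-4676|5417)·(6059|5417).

1

By multiplicativity, (-4676·6059|5417) = (-4676|5417)·(6059|5417).
First factor (-4676|5417):
Reduce the numerator: -4676 ≡ 741 (mod 5417), so (-4676|5417) = (741|5417).
741 ≡ 1 (mod 4), so quadratic reciprocity gives (741|5417) = (5417|741). Reduce: 5417 ≡ 230 (mod 741). Now have (230|741).
Factor out 2: 230 = 2·115. Since 741 ≡ 5 (mod 8), (2|741) = -1. Now have -(115|741).
741 ≡ 1 (mod 4), so quadratic reciprocity gives (115|741) = (741|115). Reduce: 741 ≡ 51 (mod 115). Now have -(51|115).
Both 51 ≡ 3 and 115 ≡ 3 (mod 4), so reciprocity gives (51|115) = -(115|51). Reduce: 115 ≡ 13 (mod 51). Now have (13|51).
13 ≡ 1 (mod 4), so quadratic reciprocity gives (13|51) = (51|13). Reduce: 51 ≡ 12 (mod 13). Now have (12|13).
Factor out 2: 12 = 2^2·3. Since 13 ≡ 5 (mod 8), (2|13) = -1, and (2|13)^2 = +1. Now have (3|13).
13 ≡ 1 (mod 4), so quadratic reciprocity gives (3|13) = (13|3). Reduce: 13 ≡ 1 (mod 3). Now have (1|3).
(1|3) = 1. Collecting the sign factors: 1.
Second factor (6059|5417):
Reduce the numerator: 6059 ≡ 642 (mod 5417), so (6059|5417) = (642|5417).
Factor out 2: 642 = 2·321. Since 5417 ≡ 1 (mod 8), (2|5417) = +1. Now have (321|5417).
321 ≡ 1 (mod 4), so quadratic reciprocity gives (321|5417) = (5417|321). Reduce: 5417 ≡ 281 (mod 321). Now have (281|321).
281 ≡ 1 (mod 4), so quadratic reciprocity gives (281|321) = (321|281). Reduce: 321 ≡ 40 (mod 281). Now have (40|281).
Factor out 2: 40 = 2^3·5. Since 281 ≡ 1 (mod 8), (2|281) = +1, and (2|281)^3 = +1. Now have (5|281).
5 ≡ 1 (mod 4), so quadratic reciprocity gives (5|281) = (281|5). Reduce: 281 ≡ 1 (mod 5). Now have (1|5).
(1|5) = 1. Collecting the sign factors: 1.
Product: (1)·(1) = 1.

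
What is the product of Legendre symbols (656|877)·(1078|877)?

By multiplicativity, (656·1078|877) = (656|877)·(1078|877).
First factor (656|877):
(656|877)
  = (41|877)    [877 ≡ 5 mod 8 ⇒ (2|877)^4 = +1]
  = (877|41)    [QR: 41 ≡ 1 mod 4, sign kept]
  = (16|41)    [877 ≡ 16 mod 41]
  = (1|41)    [41 ≡ 1 mod 8 ⇒ (2|41)^4 = +1]
  = 1    [(1|41) = 1]
Second factor (1078|877):
(1078|877)
  = (201|877)    [1078 ≡ 201 mod 877]
  = (877|201)    [QR: 201 ≡ 1 mod 4, sign kept]
  = (73|201)    [877 ≡ 73 mod 201]
  = (201|73)    [QR: 73 ≡ 1 mod 4, sign kept]
  = (55|73)    [201 ≡ 55 mod 73]
  = (73|55)    [QR: 73 ≡ 1 mod 4, sign kept]
  = (18|55)    [73 ≡ 18 mod 55]
  = (9|55)    [55 ≡ 7 mod 8 ⇒ (2|55) = +1]
  = (55|9)    [QR: 9 ≡ 1 mod 4, sign kept]
  = (1|9)    [55 ≡ 1 mod 9]
  = 1    [(1|9) = 1]
Product: (1)·(1) = 1.

1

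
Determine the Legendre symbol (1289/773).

1

(1289/773)
  = (516/773)    [1289 ≡ 516 mod 773]
  = (129/773)    [773 ≡ 5 mod 8 ⇒ (2/773)^2 = +1]
  = (773/129)    [QR: 129 ≡ 1 mod 4, sign kept]
  = (128/129)    [773 ≡ 128 mod 129]
  = (1/129)    [129 ≡ 1 mod 8 ⇒ (2/129)^7 = +1]
  = 1    [(1/129) = 1]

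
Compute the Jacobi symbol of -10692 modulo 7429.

(-10692|7429)
  = (10692|7429)    [7429 ≡ 1 mod 4 ⇒ (-1|7429) = +1]
  = (3263|7429)    [10692 ≡ 3263 mod 7429]
  = (7429|3263)    [QR: 7429 ≡ 1 mod 4, sign kept]
  = (903|3263)    [7429 ≡ 903 mod 3263]
  = -(3263|903)    [QR: both ≡ 3 mod 4, sign flips]
  = -(554|903)    [3263 ≡ 554 mod 903]
  = -(277|903)    [903 ≡ 7 mod 8 ⇒ (2|903) = +1]
  = -(903|277)    [QR: 277 ≡ 1 mod 4, sign kept]
  = -(72|277)    [903 ≡ 72 mod 277]
  = (9|277)    [277 ≡ 5 mod 8 ⇒ (2|277)^3 = -1]
  = (277|9)    [QR: 9 ≡ 1 mod 4, sign kept]
  = (7|9)    [277 ≡ 7 mod 9]
  = (9|7)    [QR: 9 ≡ 1 mod 4, sign kept]
  = (2|7)    [9 ≡ 2 mod 7]
  = (1|7)    [7 ≡ 7 mod 8 ⇒ (2|7) = +1]
  = 1    [(1|7) = 1]

1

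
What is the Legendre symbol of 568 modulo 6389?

(568/6389)
  = -(71/6389)    [6389 ≡ 5 mod 8 ⇒ (2/6389)^3 = -1]
  = -(6389/71)    [QR: 6389 ≡ 1 mod 4, sign kept]
  = -(70/71)    [6389 ≡ 70 mod 71]
  = -(35/71)    [71 ≡ 7 mod 8 ⇒ (2/71) = +1]
  = (71/35)    [QR: both ≡ 3 mod 4, sign flips]
  = (1/35)    [71 ≡ 1 mod 35]
  = 1    [(1/35) = 1]

1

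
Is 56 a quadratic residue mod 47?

Reduce the numerator: 56 ≡ 9 (mod 47), so (56/47) = (9/47).
9 ≡ 1 (mod 4), so quadratic reciprocity gives (9/47) = (47/9). Reduce: 47 ≡ 2 (mod 9). Now have (2/9).
Factor out 2: 2 = 2. Since 9 ≡ 1 (mod 8), (2/9) = +1. Now have (1/9).
(1/9) = 1. Collecting the sign factors: 1.
(56/47) = 1, and 47 is prime, so 56 is a quadratic residue mod 47.

yes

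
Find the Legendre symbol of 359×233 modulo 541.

-1

By multiplicativity, (359·233 / 541) = (359 / 541)·(233 / 541).
First factor (359 / 541):
(359 / 541)
  = (541 / 359)    [QR: 541 ≡ 1 mod 4, sign kept]
  = (182 / 359)    [541 ≡ 182 mod 359]
  = (91 / 359)    [359 ≡ 7 mod 8 ⇒ (2 / 359) = +1]
  = -(359 / 91)    [QR: both ≡ 3 mod 4, sign flips]
  = -(86 / 91)    [359 ≡ 86 mod 91]
  = (43 / 91)    [91 ≡ 3 mod 8 ⇒ (2 / 91) = -1]
  = -(91 / 43)    [QR: both ≡ 3 mod 4, sign flips]
  = -(5 / 43)    [91 ≡ 5 mod 43]
  = -(43 / 5)    [QR: 5 ≡ 1 mod 4, sign kept]
  = -(3 / 5)    [43 ≡ 3 mod 5]
  = -(5 / 3)    [QR: 5 ≡ 1 mod 4, sign kept]
  = -(2 / 3)    [5 ≡ 2 mod 3]
  = (1 / 3)    [3 ≡ 3 mod 8 ⇒ (2 / 3) = -1]
  = 1    [(1 / 3) = 1]
Second factor (233 / 541):
(233 / 541)
  = (541 / 233)    [QR: 233 ≡ 1 mod 4, sign kept]
  = (75 / 233)    [541 ≡ 75 mod 233]
  = (233 / 75)    [QR: 233 ≡ 1 mod 4, sign kept]
  = (8 / 75)    [233 ≡ 8 mod 75]
  = -(1 / 75)    [75 ≡ 3 mod 8 ⇒ (2 / 75)^3 = -1]
  = -1    [(1 / 75) = 1]
Product: (1)·(-1) = -1.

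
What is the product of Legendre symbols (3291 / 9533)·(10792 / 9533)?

1

By multiplicativity, (3291·10792 / 9533) = (3291 / 9533)·(10792 / 9533).
First factor (3291 / 9533):
(3291 / 9533)
  = (9533 / 3291)    [QR: 9533 ≡ 1 mod 4, sign kept]
  = (2951 / 3291)    [9533 ≡ 2951 mod 3291]
  = -(3291 / 2951)    [QR: both ≡ 3 mod 4, sign flips]
  = -(340 / 2951)    [3291 ≡ 340 mod 2951]
  = -(85 / 2951)    [2951 ≡ 7 mod 8 ⇒ (2 / 2951)^2 = +1]
  = -(2951 / 85)    [QR: 85 ≡ 1 mod 4, sign kept]
  = -(61 / 85)    [2951 ≡ 61 mod 85]
  = -(85 / 61)    [QR: 61 ≡ 1 mod 4, sign kept]
  = -(24 / 61)    [85 ≡ 24 mod 61]
  = (3 / 61)    [61 ≡ 5 mod 8 ⇒ (2 / 61)^3 = -1]
  = (61 / 3)    [QR: 61 ≡ 1 mod 4, sign kept]
  = (1 / 3)    [61 ≡ 1 mod 3]
  = 1    [(1 / 3) = 1]
Second factor (10792 / 9533):
(10792 / 9533)
  = (1259 / 9533)    [10792 ≡ 1259 mod 9533]
  = (9533 / 1259)    [QR: 9533 ≡ 1 mod 4, sign kept]
  = (720 / 1259)    [9533 ≡ 720 mod 1259]
  = (45 / 1259)    [1259 ≡ 3 mod 8 ⇒ (2 / 1259)^4 = +1]
  = (1259 / 45)    [QR: 45 ≡ 1 mod 4, sign kept]
  = (44 / 45)    [1259 ≡ 44 mod 45]
  = (11 / 45)    [45 ≡ 5 mod 8 ⇒ (2 / 45)^2 = +1]
  = (45 / 11)    [QR: 45 ≡ 1 mod 4, sign kept]
  = (1 / 11)    [45 ≡ 1 mod 11]
  = 1    [(1 / 11) = 1]
Product: (1)·(1) = 1.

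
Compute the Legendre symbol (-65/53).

-1

(-65/53)
  = (41/53)    [-65 ≡ 41 mod 53]
  = (53/41)    [QR: 41 ≡ 1 mod 4, sign kept]
  = (12/41)    [53 ≡ 12 mod 41]
  = (3/41)    [41 ≡ 1 mod 8 ⇒ (2/41)^2 = +1]
  = (41/3)    [QR: 41 ≡ 1 mod 4, sign kept]
  = (2/3)    [41 ≡ 2 mod 3]
  = -(1/3)    [3 ≡ 3 mod 8 ⇒ (2/3) = -1]
  = -1    [(1/3) = 1]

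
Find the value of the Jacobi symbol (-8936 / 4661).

1

(-8936 / 4661)
  = (386 / 4661)    [-8936 ≡ 386 mod 4661]
  = -(193 / 4661)    [4661 ≡ 5 mod 8 ⇒ (2 / 4661) = -1]
  = -(4661 / 193)    [QR: 193 ≡ 1 mod 4, sign kept]
  = -(29 / 193)    [4661 ≡ 29 mod 193]
  = -(193 / 29)    [QR: 29 ≡ 1 mod 4, sign kept]
  = -(19 / 29)    [193 ≡ 19 mod 29]
  = -(29 / 19)    [QR: 29 ≡ 1 mod 4, sign kept]
  = -(10 / 19)    [29 ≡ 10 mod 19]
  = (5 / 19)    [19 ≡ 3 mod 8 ⇒ (2 / 19) = -1]
  = (19 / 5)    [QR: 5 ≡ 1 mod 4, sign kept]
  = (4 / 5)    [19 ≡ 4 mod 5]
  = (1 / 5)    [5 ≡ 5 mod 8 ⇒ (2 / 5)^2 = +1]
  = 1    [(1 / 5) = 1]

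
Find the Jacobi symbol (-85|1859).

Pull out -1: (-85|1859) = (-1|1859)·(85|1859). Since 1859 ≡ 3 (mod 4), (-1|1859) = -1. Now have -(85|1859).
85 ≡ 1 (mod 4), so quadratic reciprocity gives (85|1859) = (1859|85). Reduce: 1859 ≡ 74 (mod 85). Now have -(74|85).
Factor out 2: 74 = 2·37. Since 85 ≡ 5 (mod 8), (2|85) = -1. Now have (37|85).
37 ≡ 1 (mod 4), so quadratic reciprocity gives (37|85) = (85|37). Reduce: 85 ≡ 11 (mod 37). Now have (11|37).
37 ≡ 1 (mod 4), so quadratic reciprocity gives (11|37) = (37|11). Reduce: 37 ≡ 4 (mod 11). Now have (4|11).
Factor out 2: 4 = 2^2. Since 11 ≡ 3 (mod 8), (2|11) = -1, and (2|11)^2 = +1. Now have (1|11).
(1|11) = 1. Collecting the sign factors: 1.

1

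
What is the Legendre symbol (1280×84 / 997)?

1

By multiplicativity, (1280·84 / 997) = (1280 / 997)·(84 / 997).
First factor (1280 / 997):
Reduce the numerator: 1280 ≡ 283 (mod 997), so (1280 / 997) = (283 / 997).
997 ≡ 1 (mod 4), so quadratic reciprocity gives (283 / 997) = (997 / 283). Reduce: 997 ≡ 148 (mod 283). Now have (148 / 283).
Factor out 2: 148 = 2^2·37. Since 283 ≡ 3 (mod 8), (2 / 283) = -1, and (2 / 283)^2 = +1. Now have (37 / 283).
37 ≡ 1 (mod 4), so quadratic reciprocity gives (37 / 283) = (283 / 37). Reduce: 283 ≡ 24 (mod 37). Now have (24 / 37).
Factor out 2: 24 = 2^3·3. Since 37 ≡ 5 (mod 8), (2 / 37) = -1, and (2 / 37)^3 = -1. Now have -(3 / 37).
37 ≡ 1 (mod 4), so quadratic reciprocity gives (3 / 37) = (37 / 3). Reduce: 37 ≡ 1 (mod 3). Now have -(1 / 3).
(1 / 3) = 1. Collecting the sign factors: -1.
Second factor (84 / 997):
Factor out 2: 84 = 2^2·21. Since 997 ≡ 5 (mod 8), (2 / 997) = -1, and (2 / 997)^2 = +1. Now have (21 / 997).
21 ≡ 1 (mod 4), so quadratic reciprocity gives (21 / 997) = (997 / 21). Reduce: 997 ≡ 10 (mod 21). Now have (10 / 21).
Factor out 2: 10 = 2·5. Since 21 ≡ 5 (mod 8), (2 / 21) = -1. Now have -(5 / 21).
5 ≡ 1 (mod 4), so quadratic reciprocity gives (5 / 21) = (21 / 5). Reduce: 21 ≡ 1 (mod 5). Now have -(1 / 5).
(1 / 5) = 1. Collecting the sign factors: -1.
Product: (-1)·(-1) = 1.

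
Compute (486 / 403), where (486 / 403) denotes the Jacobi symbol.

1

Reduce the numerator: 486 ≡ 83 (mod 403), so (486 / 403) = (83 / 403).
Both 83 ≡ 3 and 403 ≡ 3 (mod 4), so reciprocity gives (83 / 403) = -(403 / 83). Reduce: 403 ≡ 71 (mod 83). Now have -(71 / 83).
Both 71 ≡ 3 and 83 ≡ 3 (mod 4), so reciprocity gives (71 / 83) = -(83 / 71). Reduce: 83 ≡ 12 (mod 71). Now have (12 / 71).
Factor out 2: 12 = 2^2·3. Since 71 ≡ 7 (mod 8), (2 / 71) = +1, and (2 / 71)^2 = +1. Now have (3 / 71).
Both 3 ≡ 3 and 71 ≡ 3 (mod 4), so reciprocity gives (3 / 71) = -(71 / 3). Reduce: 71 ≡ 2 (mod 3). Now have -(2 / 3).
Factor out 2: 2 = 2. Since 3 ≡ 3 (mod 8), (2 / 3) = -1. Now have (1 / 3).
(1 / 3) = 1. Collecting the sign factors: 1.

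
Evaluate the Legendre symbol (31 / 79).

1

Both 31 ≡ 3 and 79 ≡ 3 (mod 4), so reciprocity gives (31 / 79) = -(79 / 31). Reduce: 79 ≡ 17 (mod 31). Now have -(17 / 31).
17 ≡ 1 (mod 4), so quadratic reciprocity gives (17 / 31) = (31 / 17). Reduce: 31 ≡ 14 (mod 17). Now have -(14 / 17).
Factor out 2: 14 = 2·7. Since 17 ≡ 1 (mod 8), (2 / 17) = +1. Now have -(7 / 17).
17 ≡ 1 (mod 4), so quadratic reciprocity gives (7 / 17) = (17 / 7). Reduce: 17 ≡ 3 (mod 7). Now have -(3 / 7).
Both 3 ≡ 3 and 7 ≡ 3 (mod 4), so reciprocity gives (3 / 7) = -(7 / 3). Reduce: 7 ≡ 1 (mod 3). Now have (1 / 3).
(1 / 3) = 1. Collecting the sign factors: 1.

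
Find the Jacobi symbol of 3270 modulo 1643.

(3270 / 1643)
  = (1627 / 1643)    [3270 ≡ 1627 mod 1643]
  = -(1643 / 1627)    [QR: both ≡ 3 mod 4, sign flips]
  = -(16 / 1627)    [1643 ≡ 16 mod 1627]
  = -(1 / 1627)    [1627 ≡ 3 mod 8 ⇒ (2 / 1627)^4 = +1]
  = -1    [(1 / 1627) = 1]

-1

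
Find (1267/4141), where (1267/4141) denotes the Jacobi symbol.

-1

4141 ≡ 1 (mod 4), so quadratic reciprocity gives (1267/4141) = (4141/1267). Reduce: 4141 ≡ 340 (mod 1267). Now have (340/1267).
Factor out 2: 340 = 2^2·85. Since 1267 ≡ 3 (mod 8), (2/1267) = -1, and (2/1267)^2 = +1. Now have (85/1267).
85 ≡ 1 (mod 4), so quadratic reciprocity gives (85/1267) = (1267/85). Reduce: 1267 ≡ 77 (mod 85). Now have (77/85).
77 ≡ 1 (mod 4), so quadratic reciprocity gives (77/85) = (85/77). Reduce: 85 ≡ 8 (mod 77). Now have (8/77).
Factor out 2: 8 = 2^3. Since 77 ≡ 5 (mod 8), (2/77) = -1, and (2/77)^3 = -1. Now have -(1/77).
(1/77) = 1. Collecting the sign factors: -1.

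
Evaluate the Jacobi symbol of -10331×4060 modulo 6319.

By multiplicativity, (-10331·4060/6319) = (-10331/6319)·(4060/6319).
First factor (-10331/6319):
Reduce the numerator: -10331 ≡ 2307 (mod 6319), so (-10331/6319) = (2307/6319).
Both 2307 ≡ 3 and 6319 ≡ 3 (mod 4), so reciprocity gives (2307/6319) = -(6319/2307). Reduce: 6319 ≡ 1705 (mod 2307). Now have -(1705/2307).
1705 ≡ 1 (mod 4), so quadratic reciprocity gives (1705/2307) = (2307/1705). Reduce: 2307 ≡ 602 (mod 1705). Now have -(602/1705).
Factor out 2: 602 = 2·301. Since 1705 ≡ 1 (mod 8), (2/1705) = +1. Now have -(301/1705).
301 ≡ 1 (mod 4), so quadratic reciprocity gives (301/1705) = (1705/301). Reduce: 1705 ≡ 200 (mod 301). Now have -(200/301).
Factor out 2: 200 = 2^3·25. Since 301 ≡ 5 (mod 8), (2/301) = -1, and (2/301)^3 = -1. Now have (25/301).
25 ≡ 1 (mod 4), so quadratic reciprocity gives (25/301) = (301/25). Reduce: 301 ≡ 1 (mod 25). Now have (1/25).
(1/25) = 1. Collecting the sign factors: 1.
Second factor (4060/6319):
Factor out 2: 4060 = 2^2·1015. Since 6319 ≡ 7 (mod 8), (2/6319) = +1, and (2/6319)^2 = +1. Now have (1015/6319).
Both 1015 ≡ 3 and 6319 ≡ 3 (mod 4), so reciprocity gives (1015/6319) = -(6319/1015). Reduce: 6319 ≡ 229 (mod 1015). Now have -(229/1015).
229 ≡ 1 (mod 4), so quadratic reciprocity gives (229/1015) = (1015/229). Reduce: 1015 ≡ 99 (mod 229). Now have -(99/229).
229 ≡ 1 (mod 4), so quadratic reciprocity gives (99/229) = (229/99). Reduce: 229 ≡ 31 (mod 99). Now have -(31/99).
Both 31 ≡ 3 and 99 ≡ 3 (mod 4), so reciprocity gives (31/99) = -(99/31). Reduce: 99 ≡ 6 (mod 31). Now have (6/31).
Factor out 2: 6 = 2·3. Since 31 ≡ 7 (mod 8), (2/31) = +1. Now have (3/31).
Both 3 ≡ 3 and 31 ≡ 3 (mod 4), so reciprocity gives (3/31) = -(31/3). Reduce: 31 ≡ 1 (mod 3). Now have -(1/3).
(1/3) = 1. Collecting the sign factors: -1.
Product: (1)·(-1) = -1.

-1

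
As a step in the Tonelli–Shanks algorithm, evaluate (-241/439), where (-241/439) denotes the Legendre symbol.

(-241/439)
  = (198/439)    [-241 ≡ 198 mod 439]
  = (99/439)    [439 ≡ 7 mod 8 ⇒ (2/439) = +1]
  = -(439/99)    [QR: both ≡ 3 mod 4, sign flips]
  = -(43/99)    [439 ≡ 43 mod 99]
  = (99/43)    [QR: both ≡ 3 mod 4, sign flips]
  = (13/43)    [99 ≡ 13 mod 43]
  = (43/13)    [QR: 13 ≡ 1 mod 4, sign kept]
  = (4/13)    [43 ≡ 4 mod 13]
  = (1/13)    [13 ≡ 5 mod 8 ⇒ (2/13)^2 = +1]
  = 1    [(1/13) = 1]

1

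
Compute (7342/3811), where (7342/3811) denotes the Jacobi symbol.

(7342/3811)
  = (3531/3811)    [7342 ≡ 3531 mod 3811]
  = -(3811/3531)    [QR: both ≡ 3 mod 4, sign flips]
  = -(280/3531)    [3811 ≡ 280 mod 3531]
  = (35/3531)    [3531 ≡ 3 mod 8 ⇒ (2/3531)^3 = -1]
  = -(3531/35)    [QR: both ≡ 3 mod 4, sign flips]
  = -(31/35)    [3531 ≡ 31 mod 35]
  = (35/31)    [QR: both ≡ 3 mod 4, sign flips]
  = (4/31)    [35 ≡ 4 mod 31]
  = (1/31)    [31 ≡ 7 mod 8 ⇒ (2/31)^2 = +1]
  = 1    [(1/31) = 1]

1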